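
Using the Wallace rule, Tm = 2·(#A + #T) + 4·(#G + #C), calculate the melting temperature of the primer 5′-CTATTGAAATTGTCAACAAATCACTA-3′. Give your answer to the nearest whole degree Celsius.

Base counts: A=11, T=8, G=2, C=5 (length 26).
Tm = 2·(11+8) + 4·(2+5) = 2·19 + 4·7 = 38 + 28 = 66°C.

66°C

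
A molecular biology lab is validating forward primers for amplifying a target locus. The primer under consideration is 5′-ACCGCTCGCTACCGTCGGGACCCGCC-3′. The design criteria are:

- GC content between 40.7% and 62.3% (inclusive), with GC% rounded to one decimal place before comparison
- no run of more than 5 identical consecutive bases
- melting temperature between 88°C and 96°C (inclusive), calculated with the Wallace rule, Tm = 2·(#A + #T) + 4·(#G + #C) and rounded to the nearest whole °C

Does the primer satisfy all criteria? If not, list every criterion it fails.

Fails: GC content.

Base counts: A=3, T=3, G=7, C=13 (length 26).
GC content: GC 20/26 = 76.9%, outside 40.7–62.3% ✗
homopolymer run: longest run = 3 ✓
Tm: Tm = 2·6 + 4·20 = 92°C ✓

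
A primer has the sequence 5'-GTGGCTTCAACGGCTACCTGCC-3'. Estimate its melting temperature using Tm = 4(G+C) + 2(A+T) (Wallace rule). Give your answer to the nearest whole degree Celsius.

Base counts: A=3, T=5, G=6, C=8 (length 22).
Tm = 2·(3+5) + 4·(6+8) = 2·8 + 4·14 = 16 + 56 = 72°C.

72°C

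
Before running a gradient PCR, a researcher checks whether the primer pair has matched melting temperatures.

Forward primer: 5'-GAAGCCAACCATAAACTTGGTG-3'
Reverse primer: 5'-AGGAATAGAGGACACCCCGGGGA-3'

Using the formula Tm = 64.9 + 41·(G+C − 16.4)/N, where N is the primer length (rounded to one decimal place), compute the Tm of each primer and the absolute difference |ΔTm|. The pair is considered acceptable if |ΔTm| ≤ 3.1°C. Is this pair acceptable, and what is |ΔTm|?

|ΔTm| = 7.6°C; the pair is not acceptable.

Forward: G+C = 10, N = 22 → Tm = 64.9 + 41·(10 − 16.4)/22 = 53.0°C.
Reverse: G+C = 14, N = 23 → Tm = 64.9 + 41·(14 − 16.4)/23 = 60.6°C.
|ΔTm| = |53.0 − 60.6| = 7.6°C, > 3.1°C.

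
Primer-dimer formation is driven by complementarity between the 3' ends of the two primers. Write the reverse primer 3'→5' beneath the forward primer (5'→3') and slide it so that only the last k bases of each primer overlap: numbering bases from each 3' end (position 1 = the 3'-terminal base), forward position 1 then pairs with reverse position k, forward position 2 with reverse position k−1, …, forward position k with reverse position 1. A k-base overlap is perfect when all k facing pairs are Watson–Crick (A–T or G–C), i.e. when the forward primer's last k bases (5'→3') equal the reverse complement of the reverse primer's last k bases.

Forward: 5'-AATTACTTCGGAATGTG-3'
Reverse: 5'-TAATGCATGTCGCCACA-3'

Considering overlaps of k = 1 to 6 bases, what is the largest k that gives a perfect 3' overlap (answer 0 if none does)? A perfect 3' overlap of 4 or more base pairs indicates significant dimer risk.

Last 6 bases (5'→3') — forward …AATGTG, reverse …GCCACA.
Reverse complement of the reverse primer's last 6 bases: TGTGGC; its first k bases are the reverse complement of the reverse primer's last k bases, so a perfect k-base overlap needs the forward primer's last k bases to equal them.
Comparing (forward last k vs required): k=1: G vs T ✗; k=2: TG vs TG ✓; k=3: GTG vs TGT ✗; k=4: TGTG vs TGTG ✓; k=5: ATGTG vs TGTGG ✗; k=6: AATGTG vs TGTGGC ✗.
Perfect overlaps at k = 2, 4; the largest is 4.

Longest perfect overlap: 4 complementary base pairs; significant dimer risk (threshold 4).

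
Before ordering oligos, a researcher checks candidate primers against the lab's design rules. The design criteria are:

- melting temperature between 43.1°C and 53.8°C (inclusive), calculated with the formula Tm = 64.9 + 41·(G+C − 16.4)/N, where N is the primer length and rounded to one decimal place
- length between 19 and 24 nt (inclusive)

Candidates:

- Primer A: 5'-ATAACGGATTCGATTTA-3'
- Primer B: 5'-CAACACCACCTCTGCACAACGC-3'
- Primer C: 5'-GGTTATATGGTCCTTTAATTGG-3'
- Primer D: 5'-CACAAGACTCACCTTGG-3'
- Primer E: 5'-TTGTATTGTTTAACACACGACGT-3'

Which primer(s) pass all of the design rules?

Primer C and Primer E.

Primer A (17 nt, A=6 T=6 G=3 C=2): Tm = 64.9 + 41·(5 − 16.4)/17 = 37.4°C, outside 43.1–53.8°C ✗; length 17, outside 19–24 ✗ — fails.
Primer B (22 nt, A=7 T=2 G=2 C=11): Tm = 64.9 + 41·(13 − 16.4)/22 = 58.6°C, outside 43.1–53.8°C ✗; length 22 ✓ — fails.
Primer C (22 nt, A=4 T=10 G=6 C=2): Tm = 64.9 + 41·(8 − 16.4)/22 = 49.2°C ✓; length 22 ✓ — passes.
Primer D (17 nt, A=5 T=3 G=3 C=6): Tm = 64.9 + 41·(9 − 16.4)/17 = 47.1°C ✓; length 17, outside 19–24 ✗ — fails.
Primer E (23 nt, A=6 T=9 G=4 C=4): Tm = 64.9 + 41·(8 − 16.4)/23 = 49.9°C ✓; length 23 ✓ — passes.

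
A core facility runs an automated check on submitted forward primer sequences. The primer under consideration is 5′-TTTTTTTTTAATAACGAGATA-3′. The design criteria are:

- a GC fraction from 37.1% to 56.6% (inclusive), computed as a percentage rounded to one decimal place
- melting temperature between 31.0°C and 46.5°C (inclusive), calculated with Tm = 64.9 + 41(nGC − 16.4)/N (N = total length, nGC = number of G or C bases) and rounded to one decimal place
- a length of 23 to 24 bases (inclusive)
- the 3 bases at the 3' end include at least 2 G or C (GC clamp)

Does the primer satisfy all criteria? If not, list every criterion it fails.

Base counts: A=7, T=11, G=2, C=1 (length 21).
GC content: GC 3/21 = 14.3%, outside 37.1–56.6% ✗
Tm: Tm = 64.9 + 41·(3 − 16.4)/21 = 38.7°C ✓
length: length 21, outside 23–24 ✗
GC clamp: 3' end ATA has 0 G/C, need ≥2 ✗

Fails: GC content, length, GC clamp.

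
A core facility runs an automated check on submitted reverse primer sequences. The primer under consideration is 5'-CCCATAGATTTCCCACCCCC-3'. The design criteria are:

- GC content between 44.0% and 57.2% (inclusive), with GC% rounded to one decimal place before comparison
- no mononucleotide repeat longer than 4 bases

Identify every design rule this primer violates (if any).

Base counts: A=4, T=4, G=1, C=11 (length 20).
GC content: GC 12/20 = 60.0%, outside 44.0–57.2% ✗
homopolymer run: longest run = 5, exceeds 4 ✗

Fails: GC content, homopolymer run.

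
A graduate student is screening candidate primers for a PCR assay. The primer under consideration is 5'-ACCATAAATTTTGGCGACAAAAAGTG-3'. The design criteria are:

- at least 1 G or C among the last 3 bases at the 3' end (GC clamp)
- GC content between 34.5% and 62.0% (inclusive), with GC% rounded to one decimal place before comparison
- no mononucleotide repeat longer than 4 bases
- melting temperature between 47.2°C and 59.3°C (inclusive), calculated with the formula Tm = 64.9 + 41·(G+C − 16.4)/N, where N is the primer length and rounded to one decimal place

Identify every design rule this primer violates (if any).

Fails: homopolymer run.

Base counts: A=11, T=6, G=5, C=4 (length 26).
GC clamp: 3' end GTG has 2 G/C ✓
GC content: GC 9/26 = 34.6% ✓
homopolymer run: longest run = 5, exceeds 4 ✗
Tm: Tm = 64.9 + 41·(9 − 16.4)/26 = 53.2°C ✓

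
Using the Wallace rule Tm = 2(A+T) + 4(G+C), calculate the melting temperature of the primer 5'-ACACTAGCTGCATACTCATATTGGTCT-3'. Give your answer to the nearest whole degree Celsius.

Base counts: A=7, T=9, G=4, C=7 (length 27).
Tm = 2·(7+9) + 4·(4+7) = 2·16 + 4·11 = 32 + 44 = 76°C.

76°C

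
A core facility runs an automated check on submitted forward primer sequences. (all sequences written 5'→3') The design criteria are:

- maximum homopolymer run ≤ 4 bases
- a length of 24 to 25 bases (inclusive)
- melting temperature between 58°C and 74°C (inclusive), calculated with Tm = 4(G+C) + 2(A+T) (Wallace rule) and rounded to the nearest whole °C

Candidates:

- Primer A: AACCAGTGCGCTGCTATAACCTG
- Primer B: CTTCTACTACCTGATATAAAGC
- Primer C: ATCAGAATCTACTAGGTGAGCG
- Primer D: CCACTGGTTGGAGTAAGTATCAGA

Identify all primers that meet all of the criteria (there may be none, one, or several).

Primer A (23 nt, A=6 T=5 G=5 C=7): longest run = 2 ✓; length 23, outside 24–25 ✗; Tm = 2·11 + 4·12 = 70°C ✓ — fails.
Primer B (22 nt, A=7 T=7 G=2 C=6): longest run = 3 ✓; length 22, outside 24–25 ✗; Tm = 2·14 + 4·8 = 60°C ✓ — fails.
Primer C (22 nt, A=7 T=5 G=6 C=4): longest run = 2 ✓; length 22, outside 24–25 ✗; Tm = 2·12 + 4·10 = 64°C ✓ — fails.
Primer D (24 nt, A=7 T=6 G=7 C=4): longest run = 2 ✓; length 24 ✓; Tm = 2·13 + 4·11 = 70°C ✓ — passes.

Primer D only.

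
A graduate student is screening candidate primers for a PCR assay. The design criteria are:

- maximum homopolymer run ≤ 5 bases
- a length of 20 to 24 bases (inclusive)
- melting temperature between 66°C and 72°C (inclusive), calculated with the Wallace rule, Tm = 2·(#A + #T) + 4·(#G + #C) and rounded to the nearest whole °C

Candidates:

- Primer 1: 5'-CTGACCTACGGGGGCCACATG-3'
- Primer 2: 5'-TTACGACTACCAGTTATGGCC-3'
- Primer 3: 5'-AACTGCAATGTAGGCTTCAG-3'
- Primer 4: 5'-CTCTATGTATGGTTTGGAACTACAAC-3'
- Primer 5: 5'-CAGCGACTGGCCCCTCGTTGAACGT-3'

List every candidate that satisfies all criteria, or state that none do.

Primer 1 only.

Primer 1 (21 nt, A=4 T=3 G=7 C=7): longest run = 5 ✓; length 21 ✓; Tm = 2·7 + 4·14 = 70°C ✓ — passes.
Primer 2 (21 nt, A=5 T=6 G=4 C=6): longest run = 2 ✓; length 21 ✓; Tm = 2·11 + 4·10 = 62°C, outside 66–72°C ✗ — fails.
Primer 3 (20 nt, A=6 T=5 G=5 C=4): longest run = 2 ✓; length 20 ✓; Tm = 2·11 + 4·9 = 58°C, outside 66–72°C ✗ — fails.
Primer 4 (26 nt, A=7 T=9 G=5 C=5): longest run = 3 ✓; length 26, outside 20–24 ✗; Tm = 2·16 + 4·10 = 72°C ✓ — fails.
Primer 5 (25 nt, A=4 T=5 G=7 C=9): longest run = 4 ✓; length 25, outside 20–24 ✗; Tm = 2·9 + 4·16 = 82°C, outside 66–72°C ✗ — fails.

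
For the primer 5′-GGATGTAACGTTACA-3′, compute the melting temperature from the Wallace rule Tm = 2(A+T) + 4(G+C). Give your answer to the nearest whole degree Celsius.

42°C

Base counts: A=5, T=4, G=4, C=2 (length 15).
Tm = 2·(5+4) + 4·(4+2) = 2·9 + 4·6 = 18 + 24 = 42°C.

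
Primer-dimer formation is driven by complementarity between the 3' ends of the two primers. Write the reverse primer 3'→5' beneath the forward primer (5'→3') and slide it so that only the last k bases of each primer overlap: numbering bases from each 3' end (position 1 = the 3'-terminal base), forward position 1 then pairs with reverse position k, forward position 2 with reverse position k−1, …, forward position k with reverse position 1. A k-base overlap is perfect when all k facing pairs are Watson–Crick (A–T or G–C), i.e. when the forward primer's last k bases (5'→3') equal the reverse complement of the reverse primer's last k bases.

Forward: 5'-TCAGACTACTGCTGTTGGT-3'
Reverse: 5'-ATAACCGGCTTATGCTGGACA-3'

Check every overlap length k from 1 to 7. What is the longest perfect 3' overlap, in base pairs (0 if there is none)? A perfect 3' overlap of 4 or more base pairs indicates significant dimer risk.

Last 7 bases (5'→3') — forward …TGTTGGT, reverse …CTGGACA.
Reverse complement of the reverse primer's last 7 bases: TGTCCAG; its first k bases are the reverse complement of the reverse primer's last k bases, so a perfect k-base overlap needs the forward primer's last k bases to equal them.
Comparing (forward last k vs required): k=1: T vs T ✓; k=2: GT vs TG ✗; k=3: GGT vs TGT ✗; k=4: TGGT vs TGTC ✗; k=5: TTGGT vs TGTCC ✗; k=6: GTTGGT vs TGTCCA ✗; k=7: TGTTGGT vs TGTCCAG ✗.
Only k = 1 is perfect, so the longest perfect 3' overlap is 1.

Longest perfect overlap: 1 complementary base pair; below the dimer-risk threshold (threshold 4).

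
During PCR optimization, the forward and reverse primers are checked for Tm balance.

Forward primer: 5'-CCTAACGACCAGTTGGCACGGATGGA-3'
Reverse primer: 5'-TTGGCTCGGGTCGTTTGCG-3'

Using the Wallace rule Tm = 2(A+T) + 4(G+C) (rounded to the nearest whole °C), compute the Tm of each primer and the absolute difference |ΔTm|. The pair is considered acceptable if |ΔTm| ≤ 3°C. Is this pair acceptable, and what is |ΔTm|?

|ΔTm| = 20°C; the pair is not acceptable.

Forward: A=7 T=4 G=8 C=7 → Tm = 2·11 + 4·15 = 82°C.
Reverse: A=0 T=7 G=8 C=4 → Tm = 2·7 + 4·12 = 62°C.
|ΔTm| = |82 − 62| = 20°C, > 3°C.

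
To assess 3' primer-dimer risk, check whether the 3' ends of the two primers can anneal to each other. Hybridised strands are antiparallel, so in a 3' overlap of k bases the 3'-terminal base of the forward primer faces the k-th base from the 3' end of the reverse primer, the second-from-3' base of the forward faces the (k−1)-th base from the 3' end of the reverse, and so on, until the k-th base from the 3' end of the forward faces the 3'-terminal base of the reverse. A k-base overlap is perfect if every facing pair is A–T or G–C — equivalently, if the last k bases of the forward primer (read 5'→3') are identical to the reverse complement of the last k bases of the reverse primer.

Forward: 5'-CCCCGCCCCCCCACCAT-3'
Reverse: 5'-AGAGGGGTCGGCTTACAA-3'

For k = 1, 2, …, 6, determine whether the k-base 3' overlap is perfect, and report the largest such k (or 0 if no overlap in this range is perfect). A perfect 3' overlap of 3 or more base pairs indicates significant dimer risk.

Longest perfect overlap: 1 complementary base pair; below the dimer-risk threshold (threshold 3).

Last 6 bases (5'→3') — forward …CACCAT, reverse …TTACAA.
Reverse complement of the reverse primer's last 6 bases: TTGTAA; its first k bases are the reverse complement of the reverse primer's last k bases, so a perfect k-base overlap needs the forward primer's last k bases to equal them.
Comparing (forward last k vs required): k=1: T vs T ✓; k=2: AT vs TT ✗; k=3: CAT vs TTG ✗; k=4: CCAT vs TTGT ✗; k=5: ACCAT vs TTGTA ✗; k=6: CACCAT vs TTGTAA ✗.
Only k = 1 is perfect, so the longest perfect 3' overlap is 1.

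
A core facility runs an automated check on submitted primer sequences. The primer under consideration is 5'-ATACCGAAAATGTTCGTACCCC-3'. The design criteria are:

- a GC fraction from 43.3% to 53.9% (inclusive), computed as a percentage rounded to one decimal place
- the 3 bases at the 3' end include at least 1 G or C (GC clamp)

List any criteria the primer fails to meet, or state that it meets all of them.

Base counts: A=7, T=5, G=3, C=7 (length 22).
GC content: GC 10/22 = 45.5% ✓
GC clamp: 3' end CCC has 3 G/C ✓

Meets all criteria.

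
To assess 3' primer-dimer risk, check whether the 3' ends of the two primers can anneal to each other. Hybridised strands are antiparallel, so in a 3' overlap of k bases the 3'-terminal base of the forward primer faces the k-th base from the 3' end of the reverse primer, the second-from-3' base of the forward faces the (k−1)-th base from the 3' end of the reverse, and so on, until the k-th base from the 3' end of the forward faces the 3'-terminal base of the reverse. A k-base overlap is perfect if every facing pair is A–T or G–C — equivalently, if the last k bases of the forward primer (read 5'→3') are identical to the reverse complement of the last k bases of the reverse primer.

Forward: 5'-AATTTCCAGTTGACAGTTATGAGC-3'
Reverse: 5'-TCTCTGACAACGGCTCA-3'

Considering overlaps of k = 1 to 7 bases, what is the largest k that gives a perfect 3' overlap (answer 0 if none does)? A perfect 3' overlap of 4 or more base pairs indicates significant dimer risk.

Last 7 bases (5'→3') — forward …TATGAGC, reverse …CGGCTCA.
Reverse complement of the reverse primer's last 7 bases: TGAGCCG; its first k bases are the reverse complement of the reverse primer's last k bases, so a perfect k-base overlap needs the forward primer's last k bases to equal them.
Comparing (forward last k vs required): k=1: C vs T ✗; k=2: GC vs TG ✗; k=3: AGC vs TGA ✗; k=4: GAGC vs TGAG ✗; k=5: TGAGC vs TGAGC ✓; k=6: ATGAGC vs TGAGCC ✗; k=7: TATGAGC vs TGAGCCG ✗.
Only k = 5 is perfect, so the longest perfect 3' overlap is 5.

Longest perfect overlap: 5 complementary base pairs; significant dimer risk (threshold 4).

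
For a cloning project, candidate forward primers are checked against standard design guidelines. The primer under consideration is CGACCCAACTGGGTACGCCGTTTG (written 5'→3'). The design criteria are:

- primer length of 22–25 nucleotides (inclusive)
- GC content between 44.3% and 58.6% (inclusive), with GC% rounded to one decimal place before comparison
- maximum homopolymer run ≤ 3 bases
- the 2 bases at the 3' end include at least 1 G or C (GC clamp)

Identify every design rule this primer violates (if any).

Fails: GC content.

Base counts: A=4, T=5, G=7, C=8 (length 24).
length: length 24 ✓
GC content: GC 15/24 = 62.5%, outside 44.3–58.6% ✗
homopolymer run: longest run = 3 ✓
GC clamp: 3' end TG has 1 G/C ✓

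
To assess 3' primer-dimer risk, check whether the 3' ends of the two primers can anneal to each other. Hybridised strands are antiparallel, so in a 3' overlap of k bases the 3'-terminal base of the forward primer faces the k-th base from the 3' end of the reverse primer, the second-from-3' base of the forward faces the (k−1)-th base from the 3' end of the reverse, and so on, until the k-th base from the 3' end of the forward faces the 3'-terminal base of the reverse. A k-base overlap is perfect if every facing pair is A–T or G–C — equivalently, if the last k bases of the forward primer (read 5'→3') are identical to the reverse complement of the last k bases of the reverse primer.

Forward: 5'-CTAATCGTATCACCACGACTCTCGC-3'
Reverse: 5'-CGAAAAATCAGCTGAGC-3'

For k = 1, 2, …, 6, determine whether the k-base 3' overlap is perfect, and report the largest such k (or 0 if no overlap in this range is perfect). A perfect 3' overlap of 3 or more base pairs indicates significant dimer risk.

Last 6 bases (5'→3') — forward …TCTCGC, reverse …CTGAGC.
Reverse complement of the reverse primer's last 6 bases: GCTCAG; its first k bases are the reverse complement of the reverse primer's last k bases, so a perfect k-base overlap needs the forward primer's last k bases to equal them.
Comparing (forward last k vs required): k=1: C vs G ✗; k=2: GC vs GC ✓; k=3: CGC vs GCT ✗; k=4: TCGC vs GCTC ✗; k=5: CTCGC vs GCTCA ✗; k=6: TCTCGC vs GCTCAG ✗.
Only k = 2 is perfect, so the longest perfect 3' overlap is 2.

Longest perfect overlap: 2 complementary base pairs; below the dimer-risk threshold (threshold 3).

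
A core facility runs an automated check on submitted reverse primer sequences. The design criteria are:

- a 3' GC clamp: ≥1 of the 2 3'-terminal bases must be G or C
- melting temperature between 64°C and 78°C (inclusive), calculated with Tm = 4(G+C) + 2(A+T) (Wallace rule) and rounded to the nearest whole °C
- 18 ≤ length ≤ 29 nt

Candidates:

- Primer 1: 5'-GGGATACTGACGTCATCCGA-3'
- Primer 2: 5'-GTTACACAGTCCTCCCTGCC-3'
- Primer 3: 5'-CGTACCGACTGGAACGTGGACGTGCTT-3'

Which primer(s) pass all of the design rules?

Primer 2 only.

Primer 1 (20 nt, A=5 T=4 G=6 C=5): 3' end GA has 1 G/C ✓; Tm = 2·9 + 4·11 = 62°C, outside 64–78°C ✗; length 20 ✓ — fails.
Primer 2 (20 nt, A=3 T=5 G=3 C=9): 3' end CC has 2 G/C ✓; Tm = 2·8 + 4·12 = 64°C ✓; length 20 ✓ — passes.
Primer 3 (27 nt, A=5 T=6 G=9 C=7): 3' end TT has 0 G/C, need ≥1 ✗; Tm = 2·11 + 4·16 = 86°C, outside 64–78°C ✗; length 27 ✓ — fails.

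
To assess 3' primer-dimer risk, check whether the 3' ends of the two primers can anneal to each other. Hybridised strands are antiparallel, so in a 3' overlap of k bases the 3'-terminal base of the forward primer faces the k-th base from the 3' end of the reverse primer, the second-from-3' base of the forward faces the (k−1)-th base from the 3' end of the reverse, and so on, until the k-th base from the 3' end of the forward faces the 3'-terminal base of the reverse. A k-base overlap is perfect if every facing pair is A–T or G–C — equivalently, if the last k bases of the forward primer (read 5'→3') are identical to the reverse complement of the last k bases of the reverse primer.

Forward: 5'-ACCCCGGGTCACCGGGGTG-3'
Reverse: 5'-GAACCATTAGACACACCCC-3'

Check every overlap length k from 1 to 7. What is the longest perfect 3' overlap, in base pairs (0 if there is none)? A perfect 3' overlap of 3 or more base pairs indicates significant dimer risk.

Last 7 bases (5'→3') — forward …CGGGGTG, reverse …ACACCCC.
Reverse complement of the reverse primer's last 7 bases: GGGGTGT; its first k bases are the reverse complement of the reverse primer's last k bases, so a perfect k-base overlap needs the forward primer's last k bases to equal them.
Comparing (forward last k vs required): k=1: G vs G ✓; k=2: TG vs GG ✗; k=3: GTG vs GGG ✗; k=4: GGTG vs GGGG ✗; k=5: GGGTG vs GGGGT ✗; k=6: GGGGTG vs GGGGTG ✓; k=7: CGGGGTG vs GGGGTGT ✗.
Perfect overlaps at k = 1, 6; the largest is 6.

Longest perfect overlap: 6 complementary base pairs; significant dimer risk (threshold 3).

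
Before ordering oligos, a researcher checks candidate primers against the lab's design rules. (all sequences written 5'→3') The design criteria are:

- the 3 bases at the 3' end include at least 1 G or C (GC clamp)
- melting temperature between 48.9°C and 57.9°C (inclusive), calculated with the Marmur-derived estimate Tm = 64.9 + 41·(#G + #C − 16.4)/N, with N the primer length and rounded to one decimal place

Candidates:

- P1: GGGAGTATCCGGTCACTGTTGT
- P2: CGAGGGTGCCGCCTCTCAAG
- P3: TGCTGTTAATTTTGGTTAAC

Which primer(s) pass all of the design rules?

P1 (22 nt, A=3 T=7 G=8 C=4): 3' end TGT has 1 G/C ✓; Tm = 64.9 + 41·(12 − 16.4)/22 = 56.7°C ✓ — passes.
P2 (20 nt, A=3 T=3 G=7 C=7): 3' end AAG has 1 G/C ✓; Tm = 64.9 + 41·(14 − 16.4)/20 = 60.0°C, outside 48.9–57.9°C ✗ — fails.
P3 (20 nt, A=4 T=10 G=4 C=2): 3' end AAC has 1 G/C ✓; Tm = 64.9 + 41·(6 − 16.4)/20 = 43.6°C, outside 48.9–57.9°C ✗ — fails.

P1 only.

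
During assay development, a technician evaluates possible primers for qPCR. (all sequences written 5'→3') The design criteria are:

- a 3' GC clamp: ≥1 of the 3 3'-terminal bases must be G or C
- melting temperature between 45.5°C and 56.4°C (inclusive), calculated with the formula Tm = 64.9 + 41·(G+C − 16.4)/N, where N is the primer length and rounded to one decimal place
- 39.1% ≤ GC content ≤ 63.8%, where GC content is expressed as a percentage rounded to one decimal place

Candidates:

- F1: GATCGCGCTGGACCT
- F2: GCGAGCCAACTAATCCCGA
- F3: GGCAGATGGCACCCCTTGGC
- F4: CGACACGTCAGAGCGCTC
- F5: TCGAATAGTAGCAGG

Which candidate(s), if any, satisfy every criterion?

F1 (15 nt, A=2 T=3 G=5 C=5): 3' end CCT has 2 G/C ✓; Tm = 64.9 + 41·(10 − 16.4)/15 = 47.4°C ✓; GC 10/15 = 66.7%, outside 39.1–63.8% ✗ — fails.
F2 (19 nt, A=6 T=2 G=4 C=7): 3' end CGA has 2 G/C ✓; Tm = 64.9 + 41·(11 − 16.4)/19 = 53.2°C ✓; GC 11/19 = 57.9% ✓ — passes.
F3 (20 nt, A=3 T=3 G=7 C=7): 3' end GGC has 3 G/C ✓; Tm = 64.9 + 41·(14 − 16.4)/20 = 60.0°C, outside 45.5–56.4°C ✗; GC 14/20 = 70.0%, outside 39.1–63.8% ✗ — fails.
F4 (18 nt, A=4 T=2 G=5 C=7): 3' end CTC has 2 G/C ✓; Tm = 64.9 + 41·(12 − 16.4)/18 = 54.9°C ✓; GC 12/18 = 66.7%, outside 39.1–63.8% ✗ — fails.
F5 (15 nt, A=5 T=3 G=5 C=2): 3' end AGG has 2 G/C ✓; Tm = 64.9 + 41·(7 − 16.4)/15 = 39.2°C, outside 45.5–56.4°C ✗; GC 7/15 = 46.7% ✓ — fails.

F2 only.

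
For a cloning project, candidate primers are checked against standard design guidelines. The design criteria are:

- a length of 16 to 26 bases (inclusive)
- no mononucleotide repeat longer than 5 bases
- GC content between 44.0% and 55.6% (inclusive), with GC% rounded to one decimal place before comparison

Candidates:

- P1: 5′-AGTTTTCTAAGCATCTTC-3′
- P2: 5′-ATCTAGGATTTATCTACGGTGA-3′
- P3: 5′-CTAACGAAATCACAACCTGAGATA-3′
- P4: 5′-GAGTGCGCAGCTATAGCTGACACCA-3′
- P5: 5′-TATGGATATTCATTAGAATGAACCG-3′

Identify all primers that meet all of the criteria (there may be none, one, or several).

None of the candidates satisfy all criteria.

P1 (18 nt, A=4 T=8 G=2 C=4): length 18 ✓; longest run = 4 ✓; GC 6/18 = 33.3%, outside 44.0–55.6% ✗ — fails.
P2 (22 nt, A=6 T=8 G=5 C=3): length 22 ✓; longest run = 3 ✓; GC 8/22 = 36.4%, outside 44.0–55.6% ✗ — fails.
P3 (24 nt, A=11 T=4 G=3 C=6): length 24 ✓; longest run = 3 ✓; GC 9/24 = 37.5%, outside 44.0–55.6% ✗ — fails.
P4 (25 nt, A=7 T=4 G=7 C=7): length 25 ✓; longest run = 2 ✓; GC 14/25 = 56.0%, outside 44.0–55.6% ✗ — fails.
P5 (25 nt, A=9 T=8 G=5 C=3): length 25 ✓; longest run = 2 ✓; GC 8/25 = 32.0%, outside 44.0–55.6% ✗ — fails.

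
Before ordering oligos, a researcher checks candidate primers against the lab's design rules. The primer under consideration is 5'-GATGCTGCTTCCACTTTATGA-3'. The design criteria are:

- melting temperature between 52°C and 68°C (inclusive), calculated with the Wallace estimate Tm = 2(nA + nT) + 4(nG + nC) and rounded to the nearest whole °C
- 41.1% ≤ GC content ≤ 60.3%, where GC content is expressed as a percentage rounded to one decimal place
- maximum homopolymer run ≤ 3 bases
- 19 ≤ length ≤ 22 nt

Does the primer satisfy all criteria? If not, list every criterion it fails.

Meets all criteria.

Base counts: A=4, T=8, G=4, C=5 (length 21).
Tm: Tm = 2·12 + 4·9 = 60°C ✓
GC content: GC 9/21 = 42.9% ✓
homopolymer run: longest run = 3 ✓
length: length 21 ✓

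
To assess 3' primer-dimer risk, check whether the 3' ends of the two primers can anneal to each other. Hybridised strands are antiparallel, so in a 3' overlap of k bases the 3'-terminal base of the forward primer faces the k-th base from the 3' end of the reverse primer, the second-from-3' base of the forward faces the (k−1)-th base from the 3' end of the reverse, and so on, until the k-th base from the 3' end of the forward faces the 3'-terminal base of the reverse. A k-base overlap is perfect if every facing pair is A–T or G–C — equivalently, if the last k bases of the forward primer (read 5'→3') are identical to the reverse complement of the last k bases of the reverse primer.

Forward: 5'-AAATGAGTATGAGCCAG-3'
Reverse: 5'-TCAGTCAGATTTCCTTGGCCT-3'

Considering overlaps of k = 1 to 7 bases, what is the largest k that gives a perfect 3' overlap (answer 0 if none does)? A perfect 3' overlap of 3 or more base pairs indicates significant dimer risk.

Longest perfect overlap: 2 complementary base pairs; below the dimer-risk threshold (threshold 3).

Last 7 bases (5'→3') — forward …GAGCCAG, reverse …TTGGCCT.
Reverse complement of the reverse primer's last 7 bases: AGGCCAA; its first k bases are the reverse complement of the reverse primer's last k bases, so a perfect k-base overlap needs the forward primer's last k bases to equal them.
Comparing (forward last k vs required): k=1: G vs A ✗; k=2: AG vs AG ✓; k=3: CAG vs AGG ✗; k=4: CCAG vs AGGC ✗; k=5: GCCAG vs AGGCC ✗; k=6: AGCCAG vs AGGCCA ✗; k=7: GAGCCAG vs AGGCCAA ✗.
Only k = 2 is perfect, so the longest perfect 3' overlap is 2.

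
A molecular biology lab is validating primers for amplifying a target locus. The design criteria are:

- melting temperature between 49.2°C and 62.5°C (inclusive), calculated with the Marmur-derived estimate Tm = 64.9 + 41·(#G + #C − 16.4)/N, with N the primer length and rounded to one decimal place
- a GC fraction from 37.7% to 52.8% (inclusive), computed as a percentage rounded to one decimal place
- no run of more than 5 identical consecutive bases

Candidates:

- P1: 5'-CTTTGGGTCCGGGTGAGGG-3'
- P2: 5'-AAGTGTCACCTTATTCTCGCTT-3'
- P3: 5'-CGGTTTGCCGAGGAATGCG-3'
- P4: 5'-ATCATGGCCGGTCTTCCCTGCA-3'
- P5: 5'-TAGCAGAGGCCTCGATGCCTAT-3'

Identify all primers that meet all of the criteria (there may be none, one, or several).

P1 (19 nt, A=1 T=5 G=10 C=3): Tm = 64.9 + 41·(13 − 16.4)/19 = 57.6°C ✓; GC 13/19 = 68.4%, outside 37.7–52.8% ✗; longest run = 3 ✓ — fails.
P2 (22 nt, A=4 T=9 G=3 C=6): Tm = 64.9 + 41·(9 − 16.4)/22 = 51.1°C ✓; GC 9/22 = 40.9% ✓; longest run = 2 ✓ — passes.
P3 (19 nt, A=3 T=4 G=8 C=4): Tm = 64.9 + 41·(12 − 16.4)/19 = 55.4°C ✓; GC 12/19 = 63.2%, outside 37.7–52.8% ✗; longest run = 3 ✓ — fails.
P4 (22 nt, A=3 T=6 G=5 C=8): Tm = 64.9 + 41·(13 − 16.4)/22 = 58.6°C ✓; GC 13/22 = 59.1%, outside 37.7–52.8% ✗; longest run = 3 ✓ — fails.
P5 (22 nt, A=5 T=5 G=6 C=6): Tm = 64.9 + 41·(12 − 16.4)/22 = 56.7°C ✓; GC 12/22 = 54.5%, outside 37.7–52.8% ✗; longest run = 2 ✓ — fails.

P2 only.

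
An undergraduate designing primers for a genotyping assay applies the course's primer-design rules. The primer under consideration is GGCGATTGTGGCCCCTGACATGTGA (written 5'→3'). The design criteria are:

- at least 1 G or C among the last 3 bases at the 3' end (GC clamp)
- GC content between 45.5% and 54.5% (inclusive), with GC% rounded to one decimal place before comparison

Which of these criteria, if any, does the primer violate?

Base counts: A=4, T=6, G=9, C=6 (length 25).
GC clamp: 3' end TGA has 1 G/C ✓
GC content: GC 15/25 = 60.0%, outside 45.5–54.5% ✗

Fails: GC content.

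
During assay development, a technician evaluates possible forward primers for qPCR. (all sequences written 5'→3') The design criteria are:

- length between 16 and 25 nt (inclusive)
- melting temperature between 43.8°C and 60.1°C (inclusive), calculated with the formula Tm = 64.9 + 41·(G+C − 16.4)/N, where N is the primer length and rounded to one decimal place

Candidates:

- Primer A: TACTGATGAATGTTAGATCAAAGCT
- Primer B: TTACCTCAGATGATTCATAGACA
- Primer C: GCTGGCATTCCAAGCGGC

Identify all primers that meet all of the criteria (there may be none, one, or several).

Primer A (25 nt, A=9 T=8 G=5 C=3): length 25 ✓; Tm = 64.9 + 41·(8 − 16.4)/25 = 51.1°C ✓ — passes.
Primer B (23 nt, A=8 T=7 G=3 C=5): length 23 ✓; Tm = 64.9 + 41·(8 − 16.4)/23 = 49.9°C ✓ — passes.
Primer C (18 nt, A=3 T=3 G=6 C=6): length 18 ✓; Tm = 64.9 + 41·(12 − 16.4)/18 = 54.9°C ✓ — passes.

Primer A, Primer B and Primer C.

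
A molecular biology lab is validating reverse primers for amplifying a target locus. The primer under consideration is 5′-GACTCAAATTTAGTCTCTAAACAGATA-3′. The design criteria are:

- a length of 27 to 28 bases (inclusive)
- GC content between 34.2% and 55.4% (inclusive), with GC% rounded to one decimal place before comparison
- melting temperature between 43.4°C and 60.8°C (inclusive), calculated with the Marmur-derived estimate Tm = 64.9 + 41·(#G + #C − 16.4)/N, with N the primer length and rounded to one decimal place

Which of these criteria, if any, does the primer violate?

Fails: GC content.

Base counts: A=11, T=8, G=3, C=5 (length 27).
length: length 27 ✓
GC content: GC 8/27 = 29.6%, outside 34.2–55.4% ✗
Tm: Tm = 64.9 + 41·(8 − 16.4)/27 = 52.1°C ✓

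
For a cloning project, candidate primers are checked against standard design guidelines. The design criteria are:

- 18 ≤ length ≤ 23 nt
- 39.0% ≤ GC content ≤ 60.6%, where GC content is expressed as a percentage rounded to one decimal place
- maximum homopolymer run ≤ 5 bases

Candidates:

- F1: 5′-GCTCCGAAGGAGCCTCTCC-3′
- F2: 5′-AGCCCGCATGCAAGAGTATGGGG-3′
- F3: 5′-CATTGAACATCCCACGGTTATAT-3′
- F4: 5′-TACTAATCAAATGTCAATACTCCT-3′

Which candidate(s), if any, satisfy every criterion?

F1 (19 nt, A=3 T=3 G=5 C=8): length 19 ✓; GC 13/19 = 68.4%, outside 39.0–60.6% ✗; longest run = 2 ✓ — fails.
F2 (23 nt, A=6 T=3 G=9 C=5): length 23 ✓; GC 14/23 = 60.9%, outside 39.0–60.6% ✗; longest run = 4 ✓ — fails.
F3 (23 nt, A=7 T=7 G=3 C=6): length 23 ✓; GC 9/23 = 39.1% ✓; longest run = 3 ✓ — passes.
F4 (24 nt, A=9 T=8 G=1 C=6): length 24, outside 18–23 ✗; GC 7/24 = 29.2%, outside 39.0–60.6% ✗; longest run = 3 ✓ — fails.

F3 only.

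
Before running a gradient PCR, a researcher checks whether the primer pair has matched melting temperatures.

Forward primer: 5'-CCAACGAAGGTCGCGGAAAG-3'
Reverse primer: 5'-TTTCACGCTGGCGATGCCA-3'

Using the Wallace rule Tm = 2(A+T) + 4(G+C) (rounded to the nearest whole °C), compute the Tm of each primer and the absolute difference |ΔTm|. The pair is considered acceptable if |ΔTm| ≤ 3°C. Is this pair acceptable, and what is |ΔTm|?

|ΔTm| = 4°C; the pair is not acceptable.

Forward: A=7 T=1 G=7 C=5 → Tm = 2·8 + 4·12 = 64°C.
Reverse: A=3 T=5 G=5 C=6 → Tm = 2·8 + 4·11 = 60°C.
|ΔTm| = |64 − 60| = 4°C, > 3°C.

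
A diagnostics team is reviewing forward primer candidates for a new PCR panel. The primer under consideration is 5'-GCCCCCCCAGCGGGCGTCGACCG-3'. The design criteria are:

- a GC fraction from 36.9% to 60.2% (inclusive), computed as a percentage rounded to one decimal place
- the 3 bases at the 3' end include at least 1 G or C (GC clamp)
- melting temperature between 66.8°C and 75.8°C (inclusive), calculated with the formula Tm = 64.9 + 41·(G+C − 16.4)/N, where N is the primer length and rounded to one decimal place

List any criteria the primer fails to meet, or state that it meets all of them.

Base counts: A=2, T=1, G=8, C=12 (length 23).
GC content: GC 20/23 = 87.0%, outside 36.9–60.2% ✗
GC clamp: 3' end CCG has 3 G/C ✓
Tm: Tm = 64.9 + 41·(20 − 16.4)/23 = 71.3°C ✓

Fails: GC content.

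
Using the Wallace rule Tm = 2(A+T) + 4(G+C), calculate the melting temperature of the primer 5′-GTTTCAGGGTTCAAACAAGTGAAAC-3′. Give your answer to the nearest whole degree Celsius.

Base counts: A=9, T=6, G=6, C=4 (length 25).
Tm = 2·(9+6) + 4·(6+4) = 2·15 + 4·10 = 30 + 40 = 70°C.

70°C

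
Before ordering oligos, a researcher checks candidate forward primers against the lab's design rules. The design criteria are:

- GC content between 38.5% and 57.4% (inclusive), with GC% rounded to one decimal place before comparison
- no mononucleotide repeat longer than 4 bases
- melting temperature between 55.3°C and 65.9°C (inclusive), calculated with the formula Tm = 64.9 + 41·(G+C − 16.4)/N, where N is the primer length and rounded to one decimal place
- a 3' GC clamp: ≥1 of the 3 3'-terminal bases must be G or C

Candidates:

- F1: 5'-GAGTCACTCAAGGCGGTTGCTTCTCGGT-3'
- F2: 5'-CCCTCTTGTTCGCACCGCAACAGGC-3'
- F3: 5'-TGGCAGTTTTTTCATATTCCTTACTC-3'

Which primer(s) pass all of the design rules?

F1 only.

F1 (28 nt, A=4 T=8 G=9 C=7): GC 16/28 = 57.1% ✓; longest run = 2 ✓; Tm = 64.9 + 41·(16 − 16.4)/28 = 64.3°C ✓; 3' end GGT has 2 G/C ✓ — passes.
F2 (25 nt, A=4 T=5 G=5 C=11): GC 16/25 = 64.0%, outside 38.5–57.4% ✗; longest run = 3 ✓; Tm = 64.9 + 41·(16 − 16.4)/25 = 64.2°C ✓; 3' end GGC has 3 G/C ✓ — fails.
F3 (26 nt, A=4 T=13 G=3 C=6): GC 9/26 = 34.6%, outside 38.5–57.4% ✗; longest run = 6, exceeds 4 ✗; Tm = 64.9 + 41·(9 − 16.4)/26 = 53.2°C, outside 55.3–65.9°C ✗; 3' end CTC has 2 G/C ✓ — fails.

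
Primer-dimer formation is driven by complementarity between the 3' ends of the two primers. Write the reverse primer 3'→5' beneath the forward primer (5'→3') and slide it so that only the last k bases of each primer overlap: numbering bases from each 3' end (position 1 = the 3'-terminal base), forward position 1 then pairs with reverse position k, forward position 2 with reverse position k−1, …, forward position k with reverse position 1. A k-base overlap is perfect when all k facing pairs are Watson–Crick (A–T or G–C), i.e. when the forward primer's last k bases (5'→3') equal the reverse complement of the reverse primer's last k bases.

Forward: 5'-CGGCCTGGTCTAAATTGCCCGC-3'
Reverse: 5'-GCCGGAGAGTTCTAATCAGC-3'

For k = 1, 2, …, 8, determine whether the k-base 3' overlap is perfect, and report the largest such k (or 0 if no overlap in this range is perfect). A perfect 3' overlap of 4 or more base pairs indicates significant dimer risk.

Longest perfect overlap: 2 complementary base pairs; below the dimer-risk threshold (threshold 4).

Last 8 bases (5'→3') — forward …TTGCCCGC, reverse …TAATCAGC.
Reverse complement of the reverse primer's last 8 bases: GCTGATTA; its first k bases are the reverse complement of the reverse primer's last k bases, so a perfect k-base overlap needs the forward primer's last k bases to equal them.
Comparing (forward last k vs required): k=1: C vs G ✗; k=2: GC vs GC ✓; k=3: CGC vs GCT ✗; k=4: CCGC vs GCTG ✗; k=5: CCCGC vs GCTGA ✗; k=6: GCCCGC vs GCTGAT ✗; k=7: TGCCCGC vs GCTGATT ✗; k=8: TTGCCCGC vs GCTGATTA ✗.
Only k = 2 is perfect, so the longest perfect 3' overlap is 2.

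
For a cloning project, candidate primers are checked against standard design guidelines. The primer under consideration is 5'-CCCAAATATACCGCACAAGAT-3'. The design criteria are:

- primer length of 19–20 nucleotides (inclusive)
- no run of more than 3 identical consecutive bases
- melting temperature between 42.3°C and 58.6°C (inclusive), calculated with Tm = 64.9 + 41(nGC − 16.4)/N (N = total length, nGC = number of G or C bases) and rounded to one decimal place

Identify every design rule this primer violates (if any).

Fails: length.

Base counts: A=9, T=3, G=2, C=7 (length 21).
length: length 21, outside 19–20 ✗
homopolymer run: longest run = 3 ✓
Tm: Tm = 64.9 + 41·(9 − 16.4)/21 = 50.5°C ✓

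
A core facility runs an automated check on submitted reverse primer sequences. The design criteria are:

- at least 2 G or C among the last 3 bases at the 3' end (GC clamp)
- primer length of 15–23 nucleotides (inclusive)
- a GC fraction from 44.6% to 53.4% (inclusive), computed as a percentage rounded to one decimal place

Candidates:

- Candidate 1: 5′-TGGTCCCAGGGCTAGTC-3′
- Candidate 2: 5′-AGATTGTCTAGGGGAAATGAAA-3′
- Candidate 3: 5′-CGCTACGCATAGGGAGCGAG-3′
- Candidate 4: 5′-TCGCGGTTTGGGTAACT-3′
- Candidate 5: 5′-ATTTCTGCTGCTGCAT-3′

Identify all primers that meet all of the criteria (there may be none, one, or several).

None of the candidates satisfy all criteria.

Candidate 1 (17 nt, A=2 T=4 G=6 C=5): 3' end GTC has 2 G/C ✓; length 17 ✓; GC 11/17 = 64.7%, outside 44.6–53.4% ✗ — fails.
Candidate 2 (22 nt, A=9 T=5 G=7 C=1): 3' end AAA has 0 G/C, need ≥2 ✗; length 22 ✓; GC 8/22 = 36.4%, outside 44.6–53.4% ✗ — fails.
Candidate 3 (20 nt, A=5 T=2 G=8 C=5): 3' end GAG has 2 G/C ✓; length 20 ✓; GC 13/20 = 65.0%, outside 44.6–53.4% ✗ — fails.
Candidate 4 (17 nt, A=2 T=6 G=6 C=3): 3' end ACT has 1 G/C, need ≥2 ✗; length 17 ✓; GC 9/17 = 52.9% ✓ — fails.
Candidate 5 (16 nt, A=2 T=7 G=3 C=4): 3' end CAT has 1 G/C, need ≥2 ✗; length 16 ✓; GC 7/16 = 43.8%, outside 44.6–53.4% ✗ — fails.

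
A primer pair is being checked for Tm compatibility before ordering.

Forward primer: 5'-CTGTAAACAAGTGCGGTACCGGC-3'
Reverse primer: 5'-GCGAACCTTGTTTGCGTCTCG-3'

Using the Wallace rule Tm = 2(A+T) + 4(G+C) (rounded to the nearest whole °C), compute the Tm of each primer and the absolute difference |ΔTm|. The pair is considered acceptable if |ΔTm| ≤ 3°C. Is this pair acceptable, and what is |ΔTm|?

|ΔTm| = 6°C; the pair is not acceptable.

Forward: A=6 T=4 G=7 C=6 → Tm = 2·10 + 4·13 = 72°C.
Reverse: A=2 T=7 G=6 C=6 → Tm = 2·9 + 4·12 = 66°C.
|ΔTm| = |72 − 66| = 6°C, > 3°C.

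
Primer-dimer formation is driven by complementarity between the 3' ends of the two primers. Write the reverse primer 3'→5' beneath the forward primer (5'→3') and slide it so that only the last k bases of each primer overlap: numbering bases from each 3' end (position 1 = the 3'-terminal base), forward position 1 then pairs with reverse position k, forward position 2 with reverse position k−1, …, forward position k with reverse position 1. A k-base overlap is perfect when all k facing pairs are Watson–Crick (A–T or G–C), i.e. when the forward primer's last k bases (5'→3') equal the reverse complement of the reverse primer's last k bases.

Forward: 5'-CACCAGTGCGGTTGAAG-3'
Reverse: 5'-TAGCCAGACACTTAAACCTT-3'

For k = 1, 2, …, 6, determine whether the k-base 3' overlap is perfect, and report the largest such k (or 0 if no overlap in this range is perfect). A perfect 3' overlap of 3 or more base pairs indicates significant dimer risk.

Last 6 bases (5'→3') — forward …TTGAAG, reverse …AACCTT.
Reverse complement of the reverse primer's last 6 bases: AAGGTT; its first k bases are the reverse complement of the reverse primer's last k bases, so a perfect k-base overlap needs the forward primer's last k bases to equal them.
Comparing (forward last k vs required): k=1: G vs A ✗; k=2: AG vs AA ✗; k=3: AAG vs AAG ✓; k=4: GAAG vs AAGG ✗; k=5: TGAAG vs AAGGT ✗; k=6: TTGAAG vs AAGGTT ✗.
Only k = 3 is perfect, so the longest perfect 3' overlap is 3.

Longest perfect overlap: 3 complementary base pairs; significant dimer risk (threshold 3).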